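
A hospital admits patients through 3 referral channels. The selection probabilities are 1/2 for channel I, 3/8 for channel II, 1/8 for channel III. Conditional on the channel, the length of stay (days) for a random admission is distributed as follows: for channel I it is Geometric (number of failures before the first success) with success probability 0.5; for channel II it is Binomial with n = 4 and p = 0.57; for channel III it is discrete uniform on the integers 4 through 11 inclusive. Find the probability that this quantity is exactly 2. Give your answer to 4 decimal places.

Conditional on each channel, P(X = 2): I: 0.125; II: 0.360444; III: 0.
By total probability, P(X = 2) = 0.5·0.125 + 0.375·0.360444 + 0.125·0 = 0.197667.

0.1977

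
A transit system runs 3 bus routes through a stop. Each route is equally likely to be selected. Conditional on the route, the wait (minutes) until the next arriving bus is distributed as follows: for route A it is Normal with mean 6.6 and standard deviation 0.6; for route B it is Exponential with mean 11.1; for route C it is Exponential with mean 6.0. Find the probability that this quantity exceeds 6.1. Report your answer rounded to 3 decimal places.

0.579

Conditional on each route, P(X > 6.1): A: 0.797672; B: 0.57721; C: 0.361799.
By total probability, P(X > 6.1) = 0.333333·0.797672 + 0.333333·0.57721 + 0.333333·0.361799 = 0.578893.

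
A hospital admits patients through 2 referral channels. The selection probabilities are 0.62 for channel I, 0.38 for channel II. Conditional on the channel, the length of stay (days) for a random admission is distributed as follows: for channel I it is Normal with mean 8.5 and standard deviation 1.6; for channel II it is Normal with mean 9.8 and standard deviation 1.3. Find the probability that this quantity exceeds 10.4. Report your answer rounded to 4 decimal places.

0.1953

Conditional on each channel, P(X > 10.4): I: 0.117515; II: 0.322206.
By total probability, P(X > 10.4) = 0.62·0.117515 + 0.38·0.322206 = 0.195298.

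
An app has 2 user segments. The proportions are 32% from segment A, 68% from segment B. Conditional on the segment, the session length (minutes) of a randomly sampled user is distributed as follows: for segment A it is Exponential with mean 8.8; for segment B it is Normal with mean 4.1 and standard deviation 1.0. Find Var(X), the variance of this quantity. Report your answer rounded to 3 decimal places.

Per component, A: μ=8.8, E[X²]=154.88; B: μ=4.1, E[X²]=17.81.
E[X] = 0.32·8.8 + 0.68·4.1 = 5.604.
E[X²] = 0.32·154.88 + 0.68·17.81 = 61.6724.
Var(X) = E[X²] − (E[X])² = 61.6724 − 31.4048 = 30.2676.

30.268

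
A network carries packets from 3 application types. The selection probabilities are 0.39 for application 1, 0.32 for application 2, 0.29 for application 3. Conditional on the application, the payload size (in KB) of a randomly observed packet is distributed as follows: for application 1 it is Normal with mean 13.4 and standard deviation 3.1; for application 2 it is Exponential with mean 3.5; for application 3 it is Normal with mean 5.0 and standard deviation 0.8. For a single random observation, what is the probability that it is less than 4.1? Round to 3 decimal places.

Conditional on each application, P(X < 4.1): 1: 0.0013499; 2: 0.690076; 3: 0.130295.
By total probability, P(X < 4.1) = 0.39·0.0013499 + 0.32·0.690076 + 0.29·0.130295 = 0.259136.

0.259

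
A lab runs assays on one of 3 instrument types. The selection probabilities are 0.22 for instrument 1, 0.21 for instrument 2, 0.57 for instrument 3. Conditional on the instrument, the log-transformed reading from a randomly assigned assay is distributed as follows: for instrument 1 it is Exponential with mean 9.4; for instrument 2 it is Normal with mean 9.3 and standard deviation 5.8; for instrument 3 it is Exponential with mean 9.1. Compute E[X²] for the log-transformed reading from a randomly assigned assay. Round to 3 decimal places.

For each component E[X²] = Var + (mean)², giving 1: 176.72; 2: 120.13; 3: 165.62.
Overall E[X²] = 0.22·176.72 + 0.21·120.13 + 0.57·165.62 = 158.509.

158.509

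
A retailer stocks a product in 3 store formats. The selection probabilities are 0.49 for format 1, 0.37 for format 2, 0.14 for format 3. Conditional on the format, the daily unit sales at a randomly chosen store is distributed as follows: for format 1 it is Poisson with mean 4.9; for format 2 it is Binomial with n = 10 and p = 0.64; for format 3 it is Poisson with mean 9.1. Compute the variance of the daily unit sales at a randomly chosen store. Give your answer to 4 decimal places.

6.5231

Per component, 1: μ=4.9, E[X²]=28.91; 2: μ=6.4, E[X²]=43.264; 3: μ=9.1, E[X²]=91.91.
E[X] = 0.49·4.9 + 0.37·6.4 + 0.14·9.1 = 6.043.
E[X²] = 0.49·28.91 + 0.37·43.264 + 0.14·91.91 = 43.041.
Var(X) = E[X²] − (E[X])² = 43.041 − 36.5178 = 6.52313.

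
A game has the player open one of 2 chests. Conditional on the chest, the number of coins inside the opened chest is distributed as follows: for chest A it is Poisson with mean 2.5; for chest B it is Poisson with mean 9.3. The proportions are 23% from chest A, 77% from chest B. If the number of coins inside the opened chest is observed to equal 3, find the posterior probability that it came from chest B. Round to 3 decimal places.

0.161

Likelihoods P(X=3 | ·): A: 0.213763; B: 0.0122563.
Posterior ∝ prior × likelihood. Numerator for B: 0.77·0.0122563 = 0.00943734.
Normalizing constant: 0.23·0.213763 + 0.77·0.0122563 = 0.0586028.
P(B | observation) = 0.00943734 / 0.0586028 = 0.161039.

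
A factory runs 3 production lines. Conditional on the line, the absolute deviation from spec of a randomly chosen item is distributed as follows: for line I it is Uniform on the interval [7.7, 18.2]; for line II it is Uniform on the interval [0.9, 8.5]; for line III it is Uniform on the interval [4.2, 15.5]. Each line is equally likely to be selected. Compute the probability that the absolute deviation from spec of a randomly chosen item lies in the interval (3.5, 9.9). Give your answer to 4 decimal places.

0.4573

Conditional on each line, P(3.5 < X < 9.9): I: 0.209524; II: 0.657895; III: 0.504425.
By total probability, P(3.5 < X < 9.9) = 0.333333·0.209524 + 0.333333·0.657895 + 0.333333·0.504425 = 0.457281.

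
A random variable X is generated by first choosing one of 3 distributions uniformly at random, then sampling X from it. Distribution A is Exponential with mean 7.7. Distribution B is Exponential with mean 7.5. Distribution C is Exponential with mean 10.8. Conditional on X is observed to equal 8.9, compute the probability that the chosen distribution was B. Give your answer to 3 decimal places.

Likelihoods f(8.9 | ·): A: 0.040882; B: 0.0406983; C: 0.0406149.
Posterior ∝ prior × likelihood. Numerator for B: 0.333333·0.0406983 = 0.0135661.
Normalizing constant: 0.333333·0.040882 + 0.333333·0.0406983 + 0.333333·0.0406149 = 0.0407317.
P(B | observation) = 0.0135661 / 0.0407317 = 0.333059.

0.333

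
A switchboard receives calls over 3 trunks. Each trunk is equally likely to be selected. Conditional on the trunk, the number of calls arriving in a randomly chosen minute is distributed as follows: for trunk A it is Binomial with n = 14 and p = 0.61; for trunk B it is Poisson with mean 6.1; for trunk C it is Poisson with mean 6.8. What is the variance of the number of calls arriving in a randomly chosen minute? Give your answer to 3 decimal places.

6.463

Per component, A: μ=8.54, E[X²]=76.2622; B: μ=6.1, E[X²]=43.31; C: μ=6.8, E[X²]=53.04.
E[X] = 0.333333·8.54 + 0.333333·6.1 + 0.333333·6.8 = 7.14667.
E[X²] = 0.333333·76.2622 + 0.333333·43.31 + 0.333333·53.04 = 57.5374.
Var(X) = E[X²] − (E[X])² = 57.5374 − 51.0748 = 6.46256.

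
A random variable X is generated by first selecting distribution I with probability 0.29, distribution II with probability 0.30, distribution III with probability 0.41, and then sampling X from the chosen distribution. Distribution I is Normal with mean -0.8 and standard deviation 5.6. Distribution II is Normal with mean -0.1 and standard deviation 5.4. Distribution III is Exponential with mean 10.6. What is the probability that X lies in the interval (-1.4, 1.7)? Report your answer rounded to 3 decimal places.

0.191

Conditional on each component, P(-1.4 < X < 1.7): I: 0.215018; II: 0.225681; III: 0.148178.
By total probability, P(-1.4 < X < 1.7) = 0.29·0.215018 + 0.3·0.225681 + 0.41·0.148178 = 0.190812.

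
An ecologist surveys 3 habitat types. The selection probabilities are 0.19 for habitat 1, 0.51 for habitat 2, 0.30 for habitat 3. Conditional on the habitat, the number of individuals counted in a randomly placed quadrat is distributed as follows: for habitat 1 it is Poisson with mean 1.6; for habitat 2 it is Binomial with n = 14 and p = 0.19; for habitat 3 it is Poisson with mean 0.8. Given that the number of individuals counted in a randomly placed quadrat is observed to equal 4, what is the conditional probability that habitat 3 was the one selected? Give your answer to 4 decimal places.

Likelihoods P(X=4 | ·): 1: 0.0551312; 2: 0.158598; 3: 0.00766855.
Posterior ∝ prior × likelihood. Numerator for 3: 0.3·0.00766855 = 0.00230056.
Normalizing constant: 0.19·0.0551312 + 0.51·0.158598 + 0.3·0.00766855 = 0.0936607.
P(3 | observation) = 0.00230056 / 0.0936607 = 0.0245628.

0.0246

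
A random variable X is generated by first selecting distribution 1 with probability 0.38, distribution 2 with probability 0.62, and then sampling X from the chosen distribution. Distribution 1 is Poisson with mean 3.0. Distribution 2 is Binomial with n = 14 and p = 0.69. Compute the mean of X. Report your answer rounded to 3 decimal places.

Component means — 1: 3; 2: 9.66.
E[X] = 0.38·3 + 0.62·9.66 = 7.1292.

7.129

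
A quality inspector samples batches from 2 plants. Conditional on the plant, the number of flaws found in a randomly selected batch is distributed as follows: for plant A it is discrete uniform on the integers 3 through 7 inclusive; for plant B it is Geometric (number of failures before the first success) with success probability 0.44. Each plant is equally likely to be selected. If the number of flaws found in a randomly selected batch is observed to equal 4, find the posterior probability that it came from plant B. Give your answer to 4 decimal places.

0.1779

Likelihoods P(X=4 | ·): A: 0.2; B: 0.0432718.
Posterior ∝ prior × likelihood. Numerator for B: 0.5·0.0432718 = 0.0216359.
Normalizing constant: 0.5·0.2 + 0.5·0.0432718 = 0.121636.
P(B | observation) = 0.0216359 / 0.121636 = 0.177874.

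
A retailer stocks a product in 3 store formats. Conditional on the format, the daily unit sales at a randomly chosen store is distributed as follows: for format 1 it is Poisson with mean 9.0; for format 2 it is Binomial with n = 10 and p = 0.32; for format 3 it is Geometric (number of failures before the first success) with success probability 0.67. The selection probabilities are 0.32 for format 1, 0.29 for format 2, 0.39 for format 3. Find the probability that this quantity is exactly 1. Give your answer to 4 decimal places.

0.1154

Conditional on each format, P(X = 1): 1: 0.00111069; 2: 0.0994787; 3: 0.2211.
By total probability, P(X = 1) = 0.32·0.00111069 + 0.29·0.0994787 + 0.39·0.2211 = 0.115433.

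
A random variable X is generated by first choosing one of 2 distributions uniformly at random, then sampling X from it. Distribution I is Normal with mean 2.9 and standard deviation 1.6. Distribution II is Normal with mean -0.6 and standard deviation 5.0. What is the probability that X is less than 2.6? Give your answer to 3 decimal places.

Conditional on each component, P(X < 2.6): I: 0.425634; II: 0.738914.
By total probability, P(X < 2.6) = 0.5·0.425634 + 0.5·0.738914 = 0.582274.

0.582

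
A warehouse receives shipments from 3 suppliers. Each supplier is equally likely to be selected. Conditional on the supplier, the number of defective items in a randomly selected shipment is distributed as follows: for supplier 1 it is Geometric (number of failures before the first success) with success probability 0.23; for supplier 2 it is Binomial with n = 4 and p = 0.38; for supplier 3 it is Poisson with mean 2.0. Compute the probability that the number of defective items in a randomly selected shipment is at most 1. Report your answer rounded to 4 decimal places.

Conditional on each supplier, P(X ≤ 1): 1: 0.4071; 2: 0.510022; 3: 0.406006.
By total probability, P(X ≤ 1) = 0.333333·0.4071 + 0.333333·0.510022 + 0.333333·0.406006 = 0.441043.

0.4410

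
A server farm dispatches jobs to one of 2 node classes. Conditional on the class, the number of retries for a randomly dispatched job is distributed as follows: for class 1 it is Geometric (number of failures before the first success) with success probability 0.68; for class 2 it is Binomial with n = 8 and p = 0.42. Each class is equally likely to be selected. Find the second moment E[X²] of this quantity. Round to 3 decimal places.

7.076

For each component E[X²] = Var + (mean)², giving 1: 0.913495; 2: 13.2384.
Overall E[X²] = 0.5·0.913495 + 0.5·13.2384 = 7.07595.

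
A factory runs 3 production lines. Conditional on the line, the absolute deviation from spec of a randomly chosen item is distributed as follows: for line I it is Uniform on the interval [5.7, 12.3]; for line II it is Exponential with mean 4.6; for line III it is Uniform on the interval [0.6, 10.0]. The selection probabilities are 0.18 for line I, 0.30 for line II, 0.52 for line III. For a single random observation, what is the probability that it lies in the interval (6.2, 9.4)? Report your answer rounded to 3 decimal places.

0.303

Conditional on each line, P(6.2 < X < 9.4): I: 0.484848; II: 0.130227; III: 0.340426.
By total probability, P(6.2 < X < 9.4) = 0.18·0.484848 + 0.3·0.130227 + 0.52·0.340426 = 0.303362.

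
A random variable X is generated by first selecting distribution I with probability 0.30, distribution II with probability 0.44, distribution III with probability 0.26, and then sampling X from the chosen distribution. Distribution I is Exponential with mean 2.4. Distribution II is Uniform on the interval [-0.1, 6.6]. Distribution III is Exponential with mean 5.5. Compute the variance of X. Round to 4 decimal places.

12.6631

Per component, I: μ=2.4, E[X²]=11.52; II: μ=3.25, E[X²]=14.3033; III: μ=5.5, E[X²]=60.5.
E[X] = 0.3·2.4 + 0.44·3.25 + 0.26·5.5 = 3.58.
E[X²] = 0.3·11.52 + 0.44·14.3033 + 0.26·60.5 = 25.4795.
Var(X) = E[X²] − (E[X])² = 25.4795 − 12.8164 = 12.6631.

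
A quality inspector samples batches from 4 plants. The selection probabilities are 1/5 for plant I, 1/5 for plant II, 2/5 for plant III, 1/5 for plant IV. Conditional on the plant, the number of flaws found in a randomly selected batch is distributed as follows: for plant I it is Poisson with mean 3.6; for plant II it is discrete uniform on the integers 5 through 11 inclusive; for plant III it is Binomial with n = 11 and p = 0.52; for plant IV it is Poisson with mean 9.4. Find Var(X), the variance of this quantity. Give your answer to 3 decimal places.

Per component, I: μ=3.6, E[X²]=16.56; II: μ=8, E[X²]=68; III: μ=5.72, E[X²]=35.464; IV: μ=9.4, E[X²]=97.76.
E[X] = 0.2·3.6 + 0.2·8 + 0.4·5.72 + 0.2·9.4 = 6.488.
E[X²] = 0.2·16.56 + 0.2·68 + 0.4·35.464 + 0.2·97.76 = 50.6496.
Var(X) = E[X²] − (E[X])² = 50.6496 − 42.0941 = 8.55546.

8.555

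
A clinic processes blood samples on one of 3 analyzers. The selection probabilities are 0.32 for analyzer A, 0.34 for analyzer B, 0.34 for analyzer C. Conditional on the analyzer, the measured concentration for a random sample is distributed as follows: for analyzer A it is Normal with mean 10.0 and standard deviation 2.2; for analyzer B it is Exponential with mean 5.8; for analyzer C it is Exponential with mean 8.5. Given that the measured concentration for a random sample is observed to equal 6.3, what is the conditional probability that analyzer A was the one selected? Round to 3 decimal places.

0.266

Likelihoods f(6.3 | ·): A: 0.0440843; B: 0.0581887; C: 0.0560651.
Posterior ∝ prior × likelihood. Numerator for A: 0.32·0.0440843 = 0.014107.
Normalizing constant: 0.32·0.0440843 + 0.34·0.0581887 + 0.34·0.0560651 = 0.0529532.
P(A | observation) = 0.014107 / 0.0529532 = 0.266404.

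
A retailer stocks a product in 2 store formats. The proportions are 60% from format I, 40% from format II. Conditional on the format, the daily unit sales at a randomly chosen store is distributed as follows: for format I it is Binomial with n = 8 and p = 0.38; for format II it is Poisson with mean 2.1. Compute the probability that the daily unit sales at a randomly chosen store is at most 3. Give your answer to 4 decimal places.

Conditional on each format, P(X ≤ 3): I: 0.640058; II: 0.838643.
By total probability, P(X ≤ 3) = 0.6·0.640058 + 0.4·0.838643 = 0.719492.

0.7195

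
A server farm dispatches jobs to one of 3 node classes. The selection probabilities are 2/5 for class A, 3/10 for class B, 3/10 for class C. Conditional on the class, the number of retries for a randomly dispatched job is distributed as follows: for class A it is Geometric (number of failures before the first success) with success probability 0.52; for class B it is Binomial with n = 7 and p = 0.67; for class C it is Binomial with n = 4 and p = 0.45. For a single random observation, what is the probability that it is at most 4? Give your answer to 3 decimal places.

Conditional on each class, P(X ≤ 4): A: 0.97452; B: 0.421674; C: 1.
By total probability, P(X ≤ 4) = 0.4·0.97452 + 0.3·0.421674 + 0.3·1 = 0.81631.

0.816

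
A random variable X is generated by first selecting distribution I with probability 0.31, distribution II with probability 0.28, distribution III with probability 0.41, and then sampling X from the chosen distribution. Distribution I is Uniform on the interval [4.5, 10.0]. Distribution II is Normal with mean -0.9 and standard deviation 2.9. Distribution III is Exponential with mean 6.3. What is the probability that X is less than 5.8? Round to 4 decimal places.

0.5971

Conditional on each component, P(X < 5.8): I: 0.236364; II: 0.989565; III: 0.601734.
By total probability, P(X < 5.8) = 0.31·0.236364 + 0.28·0.989565 + 0.41·0.601734 = 0.597062.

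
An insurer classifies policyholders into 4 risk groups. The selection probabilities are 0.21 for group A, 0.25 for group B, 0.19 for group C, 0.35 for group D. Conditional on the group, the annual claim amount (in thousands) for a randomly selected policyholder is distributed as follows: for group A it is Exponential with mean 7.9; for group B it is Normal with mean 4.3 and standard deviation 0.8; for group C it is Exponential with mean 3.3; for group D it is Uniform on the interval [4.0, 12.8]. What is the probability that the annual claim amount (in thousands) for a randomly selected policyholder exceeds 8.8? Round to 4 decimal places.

Conditional on each group, P(X > 8.8): A: 0.328268; B: 9.2754e-09; C: 0.0694835; D: 0.454545.
By total probability, P(X > 8.8) = 0.21·0.328268 + 0.25·9.2754e-09 + 0.19·0.0694835 + 0.35·0.454545 = 0.241229.

0.2412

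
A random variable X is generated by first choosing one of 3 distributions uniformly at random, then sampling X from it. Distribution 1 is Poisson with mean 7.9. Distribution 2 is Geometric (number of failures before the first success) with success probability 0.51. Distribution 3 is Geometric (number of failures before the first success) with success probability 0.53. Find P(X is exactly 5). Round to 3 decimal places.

0.041

Conditional on each component, P(X = 5): 1: 0.0950666; 2: 0.0144062; 3: 0.0121553.
By total probability, P(X = 5) = 0.333333·0.0950666 + 0.333333·0.0144062 + 0.333333·0.0121553 = 0.0405427.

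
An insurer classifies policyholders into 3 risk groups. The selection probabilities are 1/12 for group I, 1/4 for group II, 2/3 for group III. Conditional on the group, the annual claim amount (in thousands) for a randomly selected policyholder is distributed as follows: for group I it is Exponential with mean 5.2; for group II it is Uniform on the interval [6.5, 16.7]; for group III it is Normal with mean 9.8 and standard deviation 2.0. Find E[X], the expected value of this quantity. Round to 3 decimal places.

9.867

Component means — I: 5.2; II: 11.6; III: 9.8.
E[X] = 0.0833333·5.2 + 0.25·11.6 + 0.666667·9.8 = 9.86667.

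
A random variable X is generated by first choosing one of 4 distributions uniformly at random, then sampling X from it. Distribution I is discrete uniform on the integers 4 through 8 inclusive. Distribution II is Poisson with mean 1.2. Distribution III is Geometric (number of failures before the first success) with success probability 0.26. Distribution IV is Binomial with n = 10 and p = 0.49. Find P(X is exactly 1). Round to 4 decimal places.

Conditional on each component, P(X = 1): I: 0; II: 0.361433; III: 0.1924; IV: 0.0114374.
By total probability, P(X = 1) = 0.25·0 + 0.25·0.361433 + 0.25·0.1924 + 0.25·0.0114374 = 0.141318.

0.1413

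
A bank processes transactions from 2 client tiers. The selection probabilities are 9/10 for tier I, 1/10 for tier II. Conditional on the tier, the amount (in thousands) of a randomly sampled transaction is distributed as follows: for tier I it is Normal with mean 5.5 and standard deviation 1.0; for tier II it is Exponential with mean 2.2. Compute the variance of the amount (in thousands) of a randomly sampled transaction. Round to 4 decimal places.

2.3641

Per component, I: μ=5.5, E[X²]=31.25; II: μ=2.2, E[X²]=9.68.
E[X] = 0.9·5.5 + 0.1·2.2 = 5.17.
E[X²] = 0.9·31.25 + 0.1·9.68 = 29.093.
Var(X) = E[X²] − (E[X])² = 29.093 − 26.7289 = 2.3641.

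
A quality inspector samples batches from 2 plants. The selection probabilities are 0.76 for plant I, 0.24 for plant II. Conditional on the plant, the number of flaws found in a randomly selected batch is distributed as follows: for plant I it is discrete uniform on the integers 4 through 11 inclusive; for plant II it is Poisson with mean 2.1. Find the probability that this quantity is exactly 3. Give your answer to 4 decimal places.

Conditional on each plant, P(X = 3): I: 0; II: 0.189011.
By total probability, P(X = 3) = 0.76·0 + 0.24·0.189011 = 0.0453628.

0.0454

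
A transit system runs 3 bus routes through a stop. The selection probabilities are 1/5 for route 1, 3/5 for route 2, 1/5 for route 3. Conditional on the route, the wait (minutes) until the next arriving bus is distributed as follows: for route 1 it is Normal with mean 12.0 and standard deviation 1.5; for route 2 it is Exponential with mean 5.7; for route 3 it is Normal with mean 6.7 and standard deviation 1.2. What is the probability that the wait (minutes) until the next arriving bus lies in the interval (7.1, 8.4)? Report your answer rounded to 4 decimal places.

0.0950

Conditional on each route, P(7.1 < X < 8.4): 1: 0.00765343; 2: 0.0586842; 3: 0.291151.
By total probability, P(7.1 < X < 8.4) = 0.2·0.00765343 + 0.6·0.0586842 + 0.2·0.291151 = 0.0949714.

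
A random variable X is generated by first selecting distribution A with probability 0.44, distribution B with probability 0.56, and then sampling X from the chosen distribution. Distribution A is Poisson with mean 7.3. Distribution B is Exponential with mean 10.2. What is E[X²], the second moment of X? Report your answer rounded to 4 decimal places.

For each component E[X²] = Var + (mean)², giving A: 60.59; B: 208.08.
Overall E[X²] = 0.44·60.59 + 0.56·208.08 = 143.184.

143.1844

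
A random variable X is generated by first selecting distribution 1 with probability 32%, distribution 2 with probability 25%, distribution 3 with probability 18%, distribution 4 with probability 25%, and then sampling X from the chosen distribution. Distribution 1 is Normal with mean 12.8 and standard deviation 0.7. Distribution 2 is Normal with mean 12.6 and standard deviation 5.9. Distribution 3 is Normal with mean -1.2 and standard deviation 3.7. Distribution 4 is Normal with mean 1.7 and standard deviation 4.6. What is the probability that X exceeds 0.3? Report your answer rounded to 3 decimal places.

Conditional on each component, P(X > 0.3): 1: 1; 2: 0.981454; 3: 0.34259; 4: 0.619569.
By total probability, P(X > 0.3) = 0.32·1 + 0.25·0.981454 + 0.18·0.34259 + 0.25·0.619569 = 0.781922.

0.782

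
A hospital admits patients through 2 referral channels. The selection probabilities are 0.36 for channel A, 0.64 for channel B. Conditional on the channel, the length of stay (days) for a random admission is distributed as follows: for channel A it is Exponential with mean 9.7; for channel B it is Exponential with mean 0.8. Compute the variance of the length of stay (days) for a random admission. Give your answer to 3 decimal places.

52.532

Per component, A: μ=9.7, E[X²]=188.18; B: μ=0.8, E[X²]=1.28.
E[X] = 0.36·9.7 + 0.64·0.8 = 4.004.
E[X²] = 0.36·188.18 + 0.64·1.28 = 68.564.
Var(X) = E[X²] − (E[X])² = 68.564 − 16.032 = 52.532.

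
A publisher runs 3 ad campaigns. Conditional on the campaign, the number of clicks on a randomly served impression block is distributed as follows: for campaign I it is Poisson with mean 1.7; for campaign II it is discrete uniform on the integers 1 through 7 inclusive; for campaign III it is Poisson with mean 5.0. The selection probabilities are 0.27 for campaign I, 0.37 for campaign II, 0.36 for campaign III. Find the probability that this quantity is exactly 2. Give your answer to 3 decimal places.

Conditional on each campaign, P(X = 2): I: 0.263978; II: 0.142857; III: 0.0842243.
By total probability, P(X = 2) = 0.27·0.263978 + 0.37·0.142857 + 0.36·0.0842243 = 0.154452.

0.154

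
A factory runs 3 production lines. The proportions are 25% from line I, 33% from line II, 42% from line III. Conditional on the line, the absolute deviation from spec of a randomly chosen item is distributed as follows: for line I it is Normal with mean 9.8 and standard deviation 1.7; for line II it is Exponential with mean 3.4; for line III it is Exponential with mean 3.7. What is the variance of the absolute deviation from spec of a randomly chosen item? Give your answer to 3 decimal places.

Per component, I: μ=9.8, E[X²]=98.93; II: μ=3.4, E[X²]=23.12; III: μ=3.7, E[X²]=27.38.
E[X] = 0.25·9.8 + 0.33·3.4 + 0.42·3.7 = 5.126.
E[X²] = 0.25·98.93 + 0.33·23.12 + 0.42·27.38 = 43.8617.
Var(X) = E[X²] − (E[X])² = 43.8617 − 26.2759 = 17.5858.

17.586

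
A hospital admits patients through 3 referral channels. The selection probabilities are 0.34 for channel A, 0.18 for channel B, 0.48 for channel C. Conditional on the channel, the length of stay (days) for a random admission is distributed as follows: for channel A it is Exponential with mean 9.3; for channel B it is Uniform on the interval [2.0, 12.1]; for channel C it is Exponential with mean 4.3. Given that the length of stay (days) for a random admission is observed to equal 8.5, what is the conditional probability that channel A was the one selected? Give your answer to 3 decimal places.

0.306

Likelihoods f(8.5 | ·): A: 0.0431103; B: 0.0990099; C: 0.0322138.
Posterior ∝ prior × likelihood. Numerator for A: 0.34·0.0431103 = 0.0146575.
Normalizing constant: 0.34·0.0431103 + 0.18·0.0990099 + 0.48·0.0322138 = 0.0479419.
P(A | observation) = 0.0146575 / 0.0479419 = 0.305735.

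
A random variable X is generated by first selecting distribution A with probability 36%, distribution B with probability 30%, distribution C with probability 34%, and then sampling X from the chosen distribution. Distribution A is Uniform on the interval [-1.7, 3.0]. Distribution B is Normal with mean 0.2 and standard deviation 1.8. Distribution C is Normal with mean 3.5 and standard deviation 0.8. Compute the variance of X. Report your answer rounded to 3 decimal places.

Per component, A: μ=0.65, E[X²]=2.26333; B: μ=0.2, E[X²]=3.28; C: μ=3.5, E[X²]=12.89.
E[X] = 0.36·0.65 + 0.3·0.2 + 0.34·3.5 = 1.484.
E[X²] = 0.36·2.26333 + 0.3·3.28 + 0.34·12.89 = 6.1814.
Var(X) = E[X²] − (E[X])² = 6.1814 − 2.20226 = 3.97914.

3.979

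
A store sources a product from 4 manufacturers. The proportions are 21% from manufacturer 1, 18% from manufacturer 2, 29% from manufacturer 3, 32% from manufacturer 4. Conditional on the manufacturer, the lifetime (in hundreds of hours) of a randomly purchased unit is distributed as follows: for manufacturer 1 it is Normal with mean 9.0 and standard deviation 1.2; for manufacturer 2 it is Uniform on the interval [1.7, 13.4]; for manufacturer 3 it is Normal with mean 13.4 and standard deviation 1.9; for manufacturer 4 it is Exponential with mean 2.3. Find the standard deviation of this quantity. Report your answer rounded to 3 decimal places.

Per component, 1: μ=9, E[X²]=82.44; 2: μ=7.55, E[X²]=68.41; 3: μ=13.4, E[X²]=183.17; 4: μ=2.3, E[X²]=10.58.
E[X] = 0.21·9 + 0.18·7.55 + 0.29·13.4 + 0.32·2.3 = 7.871.
E[X²] = 0.21·82.44 + 0.18·68.41 + 0.29·183.17 + 0.32·10.58 = 86.1311.
Var(X) = E[X²] − (E[X])² = 86.1311 − 61.9526 = 24.1785.
SD(X) = √24.1785 = 4.91716.

4.917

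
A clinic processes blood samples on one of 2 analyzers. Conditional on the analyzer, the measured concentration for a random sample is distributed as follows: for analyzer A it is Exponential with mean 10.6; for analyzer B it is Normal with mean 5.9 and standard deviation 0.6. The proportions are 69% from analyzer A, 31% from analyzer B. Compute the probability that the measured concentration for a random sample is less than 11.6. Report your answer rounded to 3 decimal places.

0.769

Conditional on each analyzer, P(X < 11.6): A: 0.665239; B: 1.
By total probability, P(X < 11.6) = 0.69·0.665239 + 0.31·1 = 0.769015.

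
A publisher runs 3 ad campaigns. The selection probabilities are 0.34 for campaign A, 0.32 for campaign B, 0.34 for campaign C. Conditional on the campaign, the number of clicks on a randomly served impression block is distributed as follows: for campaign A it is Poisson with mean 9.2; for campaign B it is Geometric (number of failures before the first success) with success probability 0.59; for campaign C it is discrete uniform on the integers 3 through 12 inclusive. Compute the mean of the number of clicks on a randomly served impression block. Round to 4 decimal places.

Component means — A: 9.2; B: 0.694915; C: 7.5.
E[X] = 0.34·9.2 + 0.32·0.694915 + 0.34·7.5 = 5.90037.

5.9004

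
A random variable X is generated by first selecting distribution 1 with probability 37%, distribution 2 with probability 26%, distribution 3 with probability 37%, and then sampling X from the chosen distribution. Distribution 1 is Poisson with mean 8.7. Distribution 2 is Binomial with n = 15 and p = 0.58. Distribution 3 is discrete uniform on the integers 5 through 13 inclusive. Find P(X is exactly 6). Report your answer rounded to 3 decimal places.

Conditional on each component, P(X = 6): 1: 0.100328; 2: 0.0774846; 3: 0.111111.
By total probability, P(X = 6) = 0.37·0.100328 + 0.26·0.0774846 + 0.37·0.111111 = 0.0983784.

0.098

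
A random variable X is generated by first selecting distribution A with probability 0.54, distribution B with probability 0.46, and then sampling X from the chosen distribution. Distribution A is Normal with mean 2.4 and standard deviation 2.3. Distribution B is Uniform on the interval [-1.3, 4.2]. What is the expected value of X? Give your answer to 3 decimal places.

Component means — A: 2.4; B: 1.45.
E[X] = 0.54·2.4 + 0.46·1.45 = 1.963.

1.963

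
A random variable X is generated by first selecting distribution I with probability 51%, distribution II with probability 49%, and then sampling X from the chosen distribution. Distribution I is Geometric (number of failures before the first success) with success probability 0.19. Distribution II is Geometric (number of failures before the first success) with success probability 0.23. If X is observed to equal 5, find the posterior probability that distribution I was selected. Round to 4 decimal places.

0.5255

Likelihoods P(X=5 | ·): I: 0.0662489; II: 0.062256.
Posterior ∝ prior × likelihood. Numerator for I: 0.51·0.0662489 = 0.0337869.
Normalizing constant: 0.51·0.0662489 + 0.49·0.062256 = 0.0642924.
P(I | observation) = 0.0337869 / 0.0642924 = 0.52552.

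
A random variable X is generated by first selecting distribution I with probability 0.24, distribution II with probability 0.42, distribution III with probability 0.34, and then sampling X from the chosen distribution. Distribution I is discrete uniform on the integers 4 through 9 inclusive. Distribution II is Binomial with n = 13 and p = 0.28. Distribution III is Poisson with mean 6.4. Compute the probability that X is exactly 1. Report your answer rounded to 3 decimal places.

0.033

Conditional on each component, P(X = 1): I: 0; II: 0.0706466; III: 0.010634.
By total probability, P(X = 1) = 0.24·0 + 0.42·0.0706466 + 0.34·0.010634 = 0.0332871.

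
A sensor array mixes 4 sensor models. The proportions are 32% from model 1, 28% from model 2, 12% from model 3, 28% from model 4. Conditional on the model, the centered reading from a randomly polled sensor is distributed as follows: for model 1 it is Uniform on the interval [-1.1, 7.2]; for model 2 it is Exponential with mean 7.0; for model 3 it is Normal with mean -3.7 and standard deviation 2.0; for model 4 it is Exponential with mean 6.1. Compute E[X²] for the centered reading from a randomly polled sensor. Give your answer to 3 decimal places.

For each component E[X²] = Var + (mean)², giving 1: 15.0433; 2: 98; 3: 17.69; 4: 74.42.
Overall E[X²] = 0.32·15.0433 + 0.28·98 + 0.12·17.69 + 0.28·74.42 = 55.2143.

55.214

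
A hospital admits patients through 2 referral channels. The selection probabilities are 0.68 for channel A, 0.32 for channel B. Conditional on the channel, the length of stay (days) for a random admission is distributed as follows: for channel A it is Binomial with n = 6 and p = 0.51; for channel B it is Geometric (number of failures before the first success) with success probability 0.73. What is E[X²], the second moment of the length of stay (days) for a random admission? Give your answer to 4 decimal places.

For each component E[X²] = Var + (mean)², giving A: 10.863; B: 0.64346.
Overall E[X²] = 0.68·10.863 + 0.32·0.64346 = 7.59275.

7.5927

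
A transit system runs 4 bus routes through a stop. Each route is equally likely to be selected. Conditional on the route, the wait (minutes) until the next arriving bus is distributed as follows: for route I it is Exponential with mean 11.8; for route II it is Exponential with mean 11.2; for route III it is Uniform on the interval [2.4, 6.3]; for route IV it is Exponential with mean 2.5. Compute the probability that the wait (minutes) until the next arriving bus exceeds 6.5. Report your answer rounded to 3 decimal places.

0.303

Conditional on each route, P(X > 6.5): I: 0.576461; II: 0.559698; III: 0; IV: 0.0742736.
By total probability, P(X > 6.5) = 0.25·0.576461 + 0.25·0.559698 + 0.25·0 + 0.25·0.0742736 = 0.302608.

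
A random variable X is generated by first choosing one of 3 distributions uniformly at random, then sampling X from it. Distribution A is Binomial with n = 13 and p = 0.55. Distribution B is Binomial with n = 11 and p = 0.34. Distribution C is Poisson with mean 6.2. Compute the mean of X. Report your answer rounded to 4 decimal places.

Component means — A: 7.15; B: 3.74; C: 6.2.
E[X] = 0.333333·7.15 + 0.333333·3.74 + 0.333333·6.2 = 5.69667.

5.6967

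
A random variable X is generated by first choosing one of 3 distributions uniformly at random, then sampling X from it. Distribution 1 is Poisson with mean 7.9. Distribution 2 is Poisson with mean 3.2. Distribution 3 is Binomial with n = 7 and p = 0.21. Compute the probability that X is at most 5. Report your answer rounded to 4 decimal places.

Conditional on each component, P(X ≤ 5): 1: 0.200569; 2: 0.894592; 3: 0.999508.
By total probability, P(X ≤ 5) = 0.333333·0.200569 + 0.333333·0.894592 + 0.333333·0.999508 = 0.698223.

0.6982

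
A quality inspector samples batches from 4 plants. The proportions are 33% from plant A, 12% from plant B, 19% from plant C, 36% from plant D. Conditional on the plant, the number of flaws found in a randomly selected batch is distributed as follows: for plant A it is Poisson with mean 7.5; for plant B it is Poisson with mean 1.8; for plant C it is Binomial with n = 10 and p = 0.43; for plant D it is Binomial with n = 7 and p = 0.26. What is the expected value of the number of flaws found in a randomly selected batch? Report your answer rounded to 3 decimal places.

4.163

Component means — A: 7.5; B: 1.8; C: 4.3; D: 1.82.
E[X] = 0.33·7.5 + 0.12·1.8 + 0.19·4.3 + 0.36·1.82 = 4.1632.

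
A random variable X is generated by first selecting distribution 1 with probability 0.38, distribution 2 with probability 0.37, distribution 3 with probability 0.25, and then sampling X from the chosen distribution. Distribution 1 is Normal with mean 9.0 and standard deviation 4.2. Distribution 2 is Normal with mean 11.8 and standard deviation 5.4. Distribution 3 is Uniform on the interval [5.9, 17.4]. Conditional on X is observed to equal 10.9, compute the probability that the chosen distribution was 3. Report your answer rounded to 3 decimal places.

0.267

Likelihoods f(10.9 | ·): 1: 0.0857476; 2: 0.0728592; 3: 0.0869565.
Posterior ∝ prior × likelihood. Numerator for 3: 0.25·0.0869565 = 0.0217391.
Normalizing constant: 0.38·0.0857476 + 0.37·0.0728592 + 0.25·0.0869565 = 0.0812811.
P(3 | observation) = 0.0217391 / 0.0812811 = 0.267456.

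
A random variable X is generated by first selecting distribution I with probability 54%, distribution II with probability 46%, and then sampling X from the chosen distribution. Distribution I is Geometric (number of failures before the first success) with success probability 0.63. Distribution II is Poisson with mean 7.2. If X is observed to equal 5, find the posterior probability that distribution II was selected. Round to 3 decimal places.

Likelihoods P(X=5 | ·): I: 0.00436867; II: 0.120382.
Posterior ∝ prior × likelihood. Numerator for II: 0.46·0.120382 = 0.0553756.
Normalizing constant: 0.54·0.00436867 + 0.46·0.120382 = 0.0577347.
P(II | observation) = 0.0553756 / 0.0577347 = 0.959139.

0.959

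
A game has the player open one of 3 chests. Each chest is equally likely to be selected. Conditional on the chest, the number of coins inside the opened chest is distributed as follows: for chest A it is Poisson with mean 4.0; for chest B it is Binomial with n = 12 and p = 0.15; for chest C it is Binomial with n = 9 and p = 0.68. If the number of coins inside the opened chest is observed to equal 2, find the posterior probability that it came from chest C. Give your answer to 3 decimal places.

Likelihoods P(X=2 | ·): A: 0.146525; B: 0.292358; C: 0.00571966.
Posterior ∝ prior × likelihood. Numerator for C: 0.333333·0.00571966 = 0.00190655.
Normalizing constant: 0.333333·0.146525 + 0.333333·0.292358 + 0.333333·0.00571966 = 0.148201.
P(C | observation) = 0.00190655 / 0.148201 = 0.0128646.

0.013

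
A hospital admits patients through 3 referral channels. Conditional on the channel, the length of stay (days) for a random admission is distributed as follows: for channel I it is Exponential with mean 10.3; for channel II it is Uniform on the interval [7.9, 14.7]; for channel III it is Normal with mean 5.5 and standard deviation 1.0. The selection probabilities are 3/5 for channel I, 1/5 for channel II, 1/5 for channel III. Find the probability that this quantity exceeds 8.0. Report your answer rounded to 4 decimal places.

0.4743

Conditional on each channel, P(X > 8.0): I: 0.459922; II: 0.985294; III: 0.00620967.
By total probability, P(X > 8.0) = 0.6·0.459922 + 0.2·0.985294 + 0.2·0.00620967 = 0.474254.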